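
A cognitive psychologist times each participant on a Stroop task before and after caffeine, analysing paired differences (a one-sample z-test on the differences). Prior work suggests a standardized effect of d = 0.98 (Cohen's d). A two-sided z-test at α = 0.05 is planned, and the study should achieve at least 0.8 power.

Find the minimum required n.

For power 0.8 need Φ(δ − z_{0.025}) = 0.8, so δ = z_{0.025} + z_{0.20} = 1.960 + 0.842 = 2.802.
(The Φ(−δ − z_{α/2}) term is vanishingly small for δ > 0 and is dropped in the standard sample-size formula.)
δ = d·√n ⇒ n = (δ/d)² = (2.802 / 0.98)² = 8.17.
Round up to the next whole unit.

n = 9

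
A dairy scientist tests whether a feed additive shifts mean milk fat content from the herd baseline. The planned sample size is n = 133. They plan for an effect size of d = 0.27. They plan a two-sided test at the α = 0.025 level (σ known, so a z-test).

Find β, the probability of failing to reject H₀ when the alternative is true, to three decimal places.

Noncentrality parameter: δ = d·√n = 0.27 × √133 = 3.1138
Critical value for a two-sided test at α = 0.025: z_{α/2} = 2.241.
Power = Φ(δ − 2.241) + Φ(−δ − 2.241) = Φ(0.872) + Φ(-5.355) = 0.8085 + 0.0000 = 0.8085.
Type II error: β = 1 − power = 1 − 0.8085 = 0.1915.

β ≈ 0.191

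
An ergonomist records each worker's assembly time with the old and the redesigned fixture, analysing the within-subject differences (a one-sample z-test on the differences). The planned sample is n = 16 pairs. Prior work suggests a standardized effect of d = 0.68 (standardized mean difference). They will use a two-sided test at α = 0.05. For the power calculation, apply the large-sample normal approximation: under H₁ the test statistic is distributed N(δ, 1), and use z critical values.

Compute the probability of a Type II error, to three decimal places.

Noncentrality parameter: δ = d·√n = 0.68 × √16 = 2.7200
Two-sided α = 0.05 → critical value z_{0.025} = 1.960.
Power = Φ(δ − 1.960) + Φ(−δ − 1.960) = Φ(0.760) + Φ(-4.680) = 0.7764 + 0.0000 = 0.7764.
Type II error: β = 1 − power = 1 − 0.7764 = 0.2236.

β ≈ 0.224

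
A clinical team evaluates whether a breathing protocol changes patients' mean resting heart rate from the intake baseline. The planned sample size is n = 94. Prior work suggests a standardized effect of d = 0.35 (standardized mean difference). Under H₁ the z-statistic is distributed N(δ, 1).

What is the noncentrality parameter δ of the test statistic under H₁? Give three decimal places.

δ ≈ 3.393

δ = d·√n = 0.35 × √94 = 3.3934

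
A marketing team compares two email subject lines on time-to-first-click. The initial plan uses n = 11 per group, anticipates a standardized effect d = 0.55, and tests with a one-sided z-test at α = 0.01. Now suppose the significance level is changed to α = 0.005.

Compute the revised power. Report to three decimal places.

δ = d·√(n/2) = 0.55 × √(11/2) = 1.2899 (unchanged). New critical value: z_{0.005} = 2.576.
Revised power = P(Z > 2.576 − δ) = Φ(-1.286) = 0.0992.

Power ≈ 0.099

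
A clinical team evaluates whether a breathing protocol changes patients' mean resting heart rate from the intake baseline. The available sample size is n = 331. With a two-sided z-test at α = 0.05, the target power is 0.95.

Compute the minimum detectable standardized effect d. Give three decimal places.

d ≈ 0.198

Required noncentrality: δ = z_{0.025} + z_{0.05} = 1.960 + 1.645 = 3.605.
(Lower-tail contribution to power is negligible for δ > 0.)
δ = d·√n ⇒ d = δ/√n = 3.605/√331 = 0.1981.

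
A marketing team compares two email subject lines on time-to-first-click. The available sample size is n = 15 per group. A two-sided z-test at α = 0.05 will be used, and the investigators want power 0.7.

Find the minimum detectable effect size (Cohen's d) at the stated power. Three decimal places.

Required noncentrality: δ = z_{0.025} + z_{0.30} = 1.960 + 0.524 = 2.484.
(Lower-tail contribution to power is negligible for δ > 0.)
δ = d·√(n/2) ⇒ d = δ/√(n/2) = 2.484/√(15/2) = 0.9072.

d ≈ 0.907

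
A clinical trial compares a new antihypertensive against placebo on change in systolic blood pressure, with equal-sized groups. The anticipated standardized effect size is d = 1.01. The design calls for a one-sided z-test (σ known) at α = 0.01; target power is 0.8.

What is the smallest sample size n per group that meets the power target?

Set Φ(δ − 2.326) = 0.8; then δ − 2.326 = Φ⁻¹(0.8) = 0.842, giving δ = 3.168.
δ = d·√(n/2) ⇒ n = 2(δ/d)² = 2 × (3.168 / 1.01)² = 19.68.
Rounding up, n = 20 per group.

n = 20 per group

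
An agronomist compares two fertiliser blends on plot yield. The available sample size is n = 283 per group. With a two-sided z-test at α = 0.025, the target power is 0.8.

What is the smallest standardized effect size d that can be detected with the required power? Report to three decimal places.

d ≈ 0.259

Required noncentrality: δ = z_{0.0125} + z_{0.20} = 2.241 + 0.842 = 3.083.
(Lower-tail contribution to power is negligible for δ > 0.)
δ = d·√(n/2) ⇒ d = δ/√(n/2) = 3.083/√(283/2) = 0.2592.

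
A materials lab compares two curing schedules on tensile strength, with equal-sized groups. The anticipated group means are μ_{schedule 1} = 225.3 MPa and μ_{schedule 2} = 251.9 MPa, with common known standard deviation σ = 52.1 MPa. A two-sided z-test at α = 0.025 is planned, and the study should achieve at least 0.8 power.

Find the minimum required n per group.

n = 73 per group

Standardized effect: d = |μ_{schedule 1} − μ_{schedule 2}| / σ = |225.3 − 251.9| / 52.1 = 0.5106
For power 0.8 need Φ(δ − z_{0.0125}) = 0.8, so δ = z_{0.0125} + z_{0.20} = 2.241 + 0.842 = 3.083.
(For δ > 0 the lower-tail rejection region contributes negligibly to power, so the one-term inversion is standard.)
δ = d·√(n/2) ⇒ n = 2(δ/d)² = 2 × (3.083 / 0.5106)² = 72.93.
Rounding up, n = 73 per group.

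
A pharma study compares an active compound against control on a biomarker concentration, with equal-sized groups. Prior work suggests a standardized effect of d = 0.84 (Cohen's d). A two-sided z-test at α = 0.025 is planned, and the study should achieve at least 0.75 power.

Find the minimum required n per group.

n = 25 per group

Set Φ(δ − 2.241) = 0.75; then δ − 2.241 = Φ⁻¹(0.75) = 0.674, giving δ = 2.916.
(The Φ(−δ − z_{α/2}) term is vanishingly small for δ > 0 and is dropped in the standard sample-size formula.)
δ = d·√(n/2) ⇒ n = 2(δ/d)² = 2 × (2.916 / 0.84)² = 24.10.
Rounding up, n = 25 per group.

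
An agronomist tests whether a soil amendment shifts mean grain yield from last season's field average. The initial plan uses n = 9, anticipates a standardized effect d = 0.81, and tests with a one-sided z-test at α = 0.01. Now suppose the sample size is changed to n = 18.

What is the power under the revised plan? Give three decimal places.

With n = 18: δ = d·√n = 0.81 × √18 = 3.4365. Critical value z_{0.01} = 2.326.
Revised power = Φ(δ − 2.326) = Φ(1.110) = 0.8665.

Power ≈ 0.867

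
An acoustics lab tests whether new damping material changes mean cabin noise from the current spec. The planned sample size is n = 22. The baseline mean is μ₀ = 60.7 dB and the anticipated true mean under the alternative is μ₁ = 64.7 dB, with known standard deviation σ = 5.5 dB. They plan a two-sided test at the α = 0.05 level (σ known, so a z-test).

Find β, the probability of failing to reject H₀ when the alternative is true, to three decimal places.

β ≈ 0.073

Standardized effect: d = |μ₁ − μ₀| / σ = |64.7 − 60.7| / 5.5 = 0.7273
Noncentrality parameter: δ = d·√n = 0.7273 × √22 = 3.4112
Critical value for a two-sided test at α = 0.05: z_{α/2} = 1.960.
Power = Φ(δ − 1.960) + Φ(−δ − 1.960) = Φ(1.451) + Φ(-5.371) = 0.9266 + 0.0000 = 0.9266.
Type II error: β = 1 − power = 1 − 0.9266 = 0.0734.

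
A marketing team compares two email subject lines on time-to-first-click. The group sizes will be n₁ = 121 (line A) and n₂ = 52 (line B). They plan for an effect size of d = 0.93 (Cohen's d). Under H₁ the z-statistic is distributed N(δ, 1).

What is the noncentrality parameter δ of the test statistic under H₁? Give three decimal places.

δ ≈ 5.609

δ = d / √(1/n₁ + 1/n₂) = 0.93 / √(1/121 + 1/52) = 5.6086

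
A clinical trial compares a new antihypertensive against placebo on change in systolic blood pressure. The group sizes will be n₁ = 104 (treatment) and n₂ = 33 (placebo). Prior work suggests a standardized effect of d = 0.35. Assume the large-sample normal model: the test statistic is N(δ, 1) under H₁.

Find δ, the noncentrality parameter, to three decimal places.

δ ≈ 1.752

δ = d / √(1/n₁ + 1/n₂) = 0.35 / √(1/104 + 1/33) = 1.7518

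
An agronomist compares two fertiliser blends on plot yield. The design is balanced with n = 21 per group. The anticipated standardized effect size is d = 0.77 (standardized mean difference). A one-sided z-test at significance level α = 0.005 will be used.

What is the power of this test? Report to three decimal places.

Noncentrality parameter: λ = d·√(n/2) = 0.77 × √(21/2) = 2.4951
One-sided α = 0.005 → critical value z_{0.005} = 2.576.
Power = Φ(λ − 2.576) = Φ(-0.081) = 0.4678.

Power ≈ 0.468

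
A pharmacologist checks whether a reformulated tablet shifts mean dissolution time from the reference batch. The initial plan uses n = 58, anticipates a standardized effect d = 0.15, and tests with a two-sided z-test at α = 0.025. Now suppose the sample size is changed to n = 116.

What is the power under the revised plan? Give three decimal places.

Power ≈ 0.266

With n = 116: δ = d·√n = 0.15 × √116 = 1.6155. Critical value z_{0.0125} = 2.241.
Revised power = Φ(δ − 2.241) + Φ(−δ − 2.241) = Φ(-0.626) + Φ(-3.857) = 0.2657 + 0.0001 = 0.2658.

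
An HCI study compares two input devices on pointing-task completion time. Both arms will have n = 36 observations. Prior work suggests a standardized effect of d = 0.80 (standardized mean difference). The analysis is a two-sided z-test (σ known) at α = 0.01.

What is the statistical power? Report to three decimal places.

Noncentrality parameter: δ = d·√(n/2) = 0.80 × √(36/2) = 3.3941
Two-sided α = 0.01 → critical value z_{0.005} = 2.576.
Power = Φ(δ − 2.576) + Φ(−δ − 2.576) = Φ(0.818) + Φ(-5.970) = 0.7934 + 0.0000 = 0.7934.

Power ≈ 0.793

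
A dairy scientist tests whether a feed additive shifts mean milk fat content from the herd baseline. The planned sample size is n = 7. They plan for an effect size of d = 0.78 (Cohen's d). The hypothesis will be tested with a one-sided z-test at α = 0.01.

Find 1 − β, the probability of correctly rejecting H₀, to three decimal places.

Noncentrality parameter: δ = d·√n = 0.78 × √7 = 2.0637
One-sided α = 0.01 → critical value z_{0.01} = 2.326.
Power = Φ(δ − 2.326) = Φ(-0.263) = 0.3964.

Power ≈ 0.396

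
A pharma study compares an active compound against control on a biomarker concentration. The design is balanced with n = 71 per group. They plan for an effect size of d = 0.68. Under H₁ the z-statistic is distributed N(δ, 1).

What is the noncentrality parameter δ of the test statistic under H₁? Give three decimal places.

δ ≈ 4.052

The noncentrality parameter scales effect size by the design's sample-size factor: δ = d·√(n/2) = 0.68 × √(71/2) = 4.0516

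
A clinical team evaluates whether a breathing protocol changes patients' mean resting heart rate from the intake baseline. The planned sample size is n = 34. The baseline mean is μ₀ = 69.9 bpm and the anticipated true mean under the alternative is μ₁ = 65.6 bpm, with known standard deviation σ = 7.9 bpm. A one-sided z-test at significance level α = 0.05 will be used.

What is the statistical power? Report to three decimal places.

Standardized effect: d = |μ₁ − μ₀| / σ = |65.6 − 69.9| / 7.9 = 0.5443
Noncentrality parameter: δ = d·√n = 0.5443 × √34 = 3.1738
One-sided α = 0.05 → critical value z_{0.05} = 1.645.
Power = P(Z > 1.645 − δ) = Φ(1.529) = 0.9369.

Power ≈ 0.937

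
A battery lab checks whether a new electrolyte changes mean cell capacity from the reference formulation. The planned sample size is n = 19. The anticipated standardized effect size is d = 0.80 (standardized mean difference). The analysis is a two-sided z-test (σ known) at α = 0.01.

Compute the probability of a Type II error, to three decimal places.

β ≈ 0.181

Noncentrality parameter: δ = d·√n = 0.80 × √19 = 3.4871
Critical value for a two-sided test at α = 0.01: z_{α/2} = 2.576.
Power = Φ(δ − 2.576) + Φ(−δ − 2.576) = Φ(0.911) + Φ(-6.063) = 0.8189 + 0.0000 = 0.8189.
Type II error: β = 1 − power = 1 − 0.8189 = 0.1811.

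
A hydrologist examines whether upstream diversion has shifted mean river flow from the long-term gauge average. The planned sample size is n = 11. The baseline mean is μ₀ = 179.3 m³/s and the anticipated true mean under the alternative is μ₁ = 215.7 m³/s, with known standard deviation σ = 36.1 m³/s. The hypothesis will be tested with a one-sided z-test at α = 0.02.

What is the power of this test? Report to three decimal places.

Standardized effect: d = |μ₁ − μ₀| / σ = |215.7 − 179.3| / 36.1 = 1.0083
Noncentrality parameter: δ = d·√n = 1.0083 × √11 = 3.3442
Critical value for a one-sided test at α = 0.02: z_α = 2.054.
Power = P(Z > 2.054 − δ) = Φ(1.290) = 0.9016.

Power ≈ 0.902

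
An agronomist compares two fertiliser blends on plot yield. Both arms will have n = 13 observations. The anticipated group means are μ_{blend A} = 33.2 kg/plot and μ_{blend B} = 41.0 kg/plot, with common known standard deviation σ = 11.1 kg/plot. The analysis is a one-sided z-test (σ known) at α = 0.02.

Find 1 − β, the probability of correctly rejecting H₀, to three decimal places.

Standardized effect: d = |μ_{blend A} − μ_{blend B}| / σ = |33.2 − 41.0| / 11.1 = 0.7027
Noncentrality parameter: δ = d·√(n/2) = 0.7027 × √(13/2) = 1.7915
Critical value for a one-sided test at α = 0.02: z_α = 2.054.
Power = Φ(δ − 2.054) = Φ(-0.262) = 0.3966.

Power ≈ 0.397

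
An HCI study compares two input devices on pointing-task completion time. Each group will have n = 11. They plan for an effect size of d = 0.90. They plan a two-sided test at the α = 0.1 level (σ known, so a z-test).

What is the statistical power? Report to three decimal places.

Power ≈ 0.679

Noncentrality parameter: δ = d·√(n/2) = 0.90 × √(11/2) = 2.1107
Critical value for a two-sided test at α = 0.1: z_{α/2} = 1.645.
Power = Φ(δ − 1.645) + Φ(−δ − 1.645) = Φ(0.466) + Φ(-3.756) = 0.6793 + 0.0001 = 0.6794.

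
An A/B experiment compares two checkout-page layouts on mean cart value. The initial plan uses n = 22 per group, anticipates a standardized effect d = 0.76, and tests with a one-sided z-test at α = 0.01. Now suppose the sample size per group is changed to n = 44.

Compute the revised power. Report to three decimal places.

Power ≈ 0.892

With n = 44 per group: δ = d·√(n/2) = 0.76 × √(44/2) = 3.5647. Critical value z_{0.01} = 2.326.
Revised power = P(Z > 2.326 − δ) = Φ(1.238) = 0.8922.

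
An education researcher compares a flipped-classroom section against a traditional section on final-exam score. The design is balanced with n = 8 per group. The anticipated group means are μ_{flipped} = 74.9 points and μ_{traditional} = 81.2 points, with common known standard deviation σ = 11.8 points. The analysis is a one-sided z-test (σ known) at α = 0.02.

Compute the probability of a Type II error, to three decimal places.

Standardized effect: d = |μ_{flipped} − μ_{traditional}| / σ = |74.9 − 81.2| / 11.8 = 0.5339
Noncentrality parameter: δ = d·√(n/2) = 0.5339 × √(8/2) = 1.0678
Critical value for a one-sided test at α = 0.02: z_α = 2.054.
Power = Φ(δ − 2.054) = Φ(-0.986) = 0.1621.
Type II error: β = 1 − power = 1 − 0.1621 = 0.8379.

β ≈ 0.838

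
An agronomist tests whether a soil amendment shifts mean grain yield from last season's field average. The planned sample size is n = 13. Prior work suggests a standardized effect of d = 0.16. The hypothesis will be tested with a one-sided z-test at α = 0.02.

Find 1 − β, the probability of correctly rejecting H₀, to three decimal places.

Power ≈ 0.070

Noncentrality parameter: δ = d·√n = 0.16 × √13 = 0.5769
One-sided α = 0.02 → critical value z_{0.02} = 2.054.
Power = Φ(δ − 2.054) = Φ(-1.477) = 0.0699.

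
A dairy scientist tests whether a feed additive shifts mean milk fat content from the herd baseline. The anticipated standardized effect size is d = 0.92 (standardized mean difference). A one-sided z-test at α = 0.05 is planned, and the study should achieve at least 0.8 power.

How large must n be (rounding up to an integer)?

n = 8

Set Φ(δ − 1.645) = 0.8; then δ − 1.645 = Φ⁻¹(0.8) = 0.842, giving δ = 2.486.
δ = d·√n ⇒ n = (δ/d)² = (2.486 / 0.92)² = 7.30.
Rounding up, n = 8.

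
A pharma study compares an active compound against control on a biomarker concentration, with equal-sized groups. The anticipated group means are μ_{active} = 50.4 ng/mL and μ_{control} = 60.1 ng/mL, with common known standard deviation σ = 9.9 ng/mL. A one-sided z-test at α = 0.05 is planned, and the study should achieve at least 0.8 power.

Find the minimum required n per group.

n = 13 per group

Standardized effect: d = |μ_{active} − μ_{control}| / σ = |50.4 − 60.1| / 9.9 = 0.9798
For power 0.8 need Φ(δ − z_{0.05}) = 0.8, so δ = z_{0.05} + z_{0.20} = 1.645 + 0.842 = 2.486.
δ = d·√(n/2) ⇒ n = 2(δ/d)² = 2 × (2.486 / 0.9798)² = 12.88.
Round up to the next whole unit.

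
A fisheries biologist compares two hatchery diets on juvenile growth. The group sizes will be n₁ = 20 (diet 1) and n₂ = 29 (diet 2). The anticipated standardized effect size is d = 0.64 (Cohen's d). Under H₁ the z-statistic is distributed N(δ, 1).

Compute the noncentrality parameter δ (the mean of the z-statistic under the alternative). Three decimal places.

δ ≈ 2.202

δ = d / √(1/n₁ + 1/n₂) = 0.64 / √(1/20 + 1/29) = 2.2019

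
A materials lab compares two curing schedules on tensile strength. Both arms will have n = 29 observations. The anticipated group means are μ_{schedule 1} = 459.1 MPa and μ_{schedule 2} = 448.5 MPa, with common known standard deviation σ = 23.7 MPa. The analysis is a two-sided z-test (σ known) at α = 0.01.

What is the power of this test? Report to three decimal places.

Power ≈ 0.191

Standardized effect: d = |μ_{schedule 1} − μ_{schedule 2}| / σ = |459.1 − 448.5| / 23.7 = 0.4473
Noncentrality parameter: δ = d·√(n/2) = 0.4473 × √(29/2) = 1.7031
Two-sided α = 0.01 → critical value z_{0.005} = 2.576.
Power = Φ(δ − 2.576) + Φ(−δ − 2.576) = Φ(-0.873) + Φ(-4.279) = 0.1914 + 0.0000 = 0.1914.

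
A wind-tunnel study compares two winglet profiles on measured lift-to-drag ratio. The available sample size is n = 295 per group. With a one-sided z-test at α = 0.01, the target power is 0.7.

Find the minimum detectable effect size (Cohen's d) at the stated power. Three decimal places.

d ≈ 0.235

Required noncentrality: δ = z_{0.01} + z_{0.30} = 2.326 + 0.524 = 2.851.
δ = d·√(n/2) ⇒ d = δ/√(n/2) = 2.851/√(295/2) = 0.2347.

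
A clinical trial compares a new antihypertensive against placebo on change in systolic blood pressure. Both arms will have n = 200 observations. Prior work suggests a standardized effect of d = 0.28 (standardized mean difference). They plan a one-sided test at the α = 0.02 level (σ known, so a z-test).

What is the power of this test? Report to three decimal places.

Noncentrality parameter: λ = d·√(n/2) = 0.28 × √(200/2) = 2.8000
One-sided α = 0.02 → critical value z_{0.02} = 2.054.
Power = P(Z > 2.054 − λ) = Φ(0.746) = 0.7722.

Power ≈ 0.772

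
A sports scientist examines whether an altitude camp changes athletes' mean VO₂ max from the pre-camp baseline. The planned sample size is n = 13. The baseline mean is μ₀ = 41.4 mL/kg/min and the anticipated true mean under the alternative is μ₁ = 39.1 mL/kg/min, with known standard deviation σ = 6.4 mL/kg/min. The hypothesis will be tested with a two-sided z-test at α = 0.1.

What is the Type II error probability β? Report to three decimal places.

Standardized effect: d = |μ₁ − μ₀| / σ = |39.1 − 41.4| / 6.4 = 0.3594
Noncentrality parameter: δ = d·√n = 0.3594 × √13 = 1.2957
Two-sided α = 0.1 → critical value z_{0.05} = 1.645.
Power = Φ(δ − 1.645) + Φ(−δ − 1.645) = Φ(-0.349) + Φ(-2.941) = 0.3635 + 0.0016 = 0.3651.
Type II error: β = 1 − power = 1 − 0.3651 = 0.6349.

β ≈ 0.635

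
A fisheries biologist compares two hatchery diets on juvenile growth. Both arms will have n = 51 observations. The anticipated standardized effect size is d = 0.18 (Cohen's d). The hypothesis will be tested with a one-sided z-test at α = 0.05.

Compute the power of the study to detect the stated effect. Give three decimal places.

Power ≈ 0.231

Noncentrality parameter: δ = d·√(n/2) = 0.18 × √(51/2) = 0.9090
One-sided α = 0.05 → critical value z_{0.05} = 1.645.
Power = P(Z > 1.645 − δ) = Φ(-0.736) = 0.2309.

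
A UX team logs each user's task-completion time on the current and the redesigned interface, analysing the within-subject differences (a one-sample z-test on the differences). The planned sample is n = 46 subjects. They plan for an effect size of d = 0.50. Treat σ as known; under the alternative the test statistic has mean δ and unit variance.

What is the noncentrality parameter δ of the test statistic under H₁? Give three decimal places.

δ = d·√n = 0.50 × √46 = 3.3912

δ ≈ 3.391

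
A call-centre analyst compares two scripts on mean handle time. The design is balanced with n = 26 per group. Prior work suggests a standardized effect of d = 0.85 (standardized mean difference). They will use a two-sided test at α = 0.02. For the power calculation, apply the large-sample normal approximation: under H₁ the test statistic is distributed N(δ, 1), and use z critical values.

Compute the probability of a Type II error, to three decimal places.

Noncentrality parameter: δ = d·√(n/2) = 0.85 × √(26/2) = 3.0647
Critical value for a two-sided test at α = 0.02: z_{α/2} = 2.326.
Power = Φ(δ − 2.326) + Φ(−δ − 2.326) = Φ(0.738) + Φ(-5.391) = 0.7699 + 0.0000 = 0.7699.
Type II error: β = 1 − power = 1 − 0.7699 = 0.2301.

β ≈ 0.230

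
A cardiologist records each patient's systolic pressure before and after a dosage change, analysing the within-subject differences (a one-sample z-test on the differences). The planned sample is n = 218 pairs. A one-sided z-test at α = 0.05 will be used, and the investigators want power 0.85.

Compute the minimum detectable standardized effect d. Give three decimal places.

Required noncentrality: δ = z_{0.05} + z_{0.15} = 1.645 + 1.036 = 2.681.
δ = d·√n ⇒ d = δ/√n = 2.681/√218 = 0.1816.

d ≈ 0.182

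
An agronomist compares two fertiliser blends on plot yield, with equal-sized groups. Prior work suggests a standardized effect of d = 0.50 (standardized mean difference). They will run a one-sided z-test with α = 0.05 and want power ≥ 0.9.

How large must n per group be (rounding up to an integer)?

For power 0.9 need Φ(δ − z_{0.05}) = 0.9, so δ = z_{0.05} + z_{0.10} = 1.645 + 1.282 = 2.926.
δ = d·√(n/2) ⇒ n = 2(δ/d)² = 2 × (2.926 / 0.50)² = 68.51.
Rounding up, n = 69 per group.

n = 69 per group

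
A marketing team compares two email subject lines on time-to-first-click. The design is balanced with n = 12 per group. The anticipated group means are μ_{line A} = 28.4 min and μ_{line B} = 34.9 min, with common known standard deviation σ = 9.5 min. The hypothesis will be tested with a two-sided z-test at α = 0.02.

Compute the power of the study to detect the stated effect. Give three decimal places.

Power ≈ 0.258

Standardized effect: d = |μ_{line A} − μ_{line B}| / σ = |28.4 − 34.9| / 9.5 = 0.6842
Noncentrality parameter: λ = d·√(n/2) = 0.6842 × √(12/2) = 1.6760
Two-sided α = 0.02 → critical value z_{0.01} = 2.326.
Power = Φ(λ − 2.326) + Φ(−λ − 2.326) = Φ(-0.650) + Φ(-4.002) = 0.2577 + 0.0000 = 0.2578.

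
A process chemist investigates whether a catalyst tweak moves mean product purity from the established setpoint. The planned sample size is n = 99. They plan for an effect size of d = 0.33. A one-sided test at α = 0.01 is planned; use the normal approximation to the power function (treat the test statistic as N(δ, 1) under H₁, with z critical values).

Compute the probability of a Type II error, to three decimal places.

Noncentrality parameter: δ = d·√n = 0.33 × √99 = 3.2835
One-sided α = 0.01 → critical value z_{0.01} = 2.326.
Power = P(Z > 2.326 − δ) = Φ(0.957) = 0.8307.
Type II error: β = 1 − power = 1 − 0.8307 = 0.1693.

β ≈ 0.169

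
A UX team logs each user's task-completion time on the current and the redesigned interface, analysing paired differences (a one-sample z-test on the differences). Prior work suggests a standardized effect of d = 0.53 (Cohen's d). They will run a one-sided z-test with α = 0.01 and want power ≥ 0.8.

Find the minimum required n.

For power 0.8 need Φ(δ − z_{0.01}) = 0.8, so δ = z_{0.01} + z_{0.20} = 2.326 + 0.842 = 3.168.
δ = d·√n ⇒ n = (δ/d)² = (3.168 / 0.53)² = 35.73.
Rounding up, n = 36.

n = 36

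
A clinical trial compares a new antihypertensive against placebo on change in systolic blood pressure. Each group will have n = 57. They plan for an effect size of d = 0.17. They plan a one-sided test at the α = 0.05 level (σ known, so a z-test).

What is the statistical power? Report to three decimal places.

Noncentrality parameter: δ = d·√(n/2) = 0.17 × √(57/2) = 0.9076
One-sided α = 0.05 → critical value z_{0.05} = 1.645.
Power = P(Z > 1.645 − δ) = Φ(-0.737) = 0.2305.

Power ≈ 0.230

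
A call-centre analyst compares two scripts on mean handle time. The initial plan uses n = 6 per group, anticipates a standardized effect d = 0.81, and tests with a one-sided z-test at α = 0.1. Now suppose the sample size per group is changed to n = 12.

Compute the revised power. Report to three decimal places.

Power ≈ 0.759

With n = 12 per group: δ = d·√(n/2) = 0.81 × √(12/2) = 1.9841. Critical value z_{0.1} = 1.282.
Revised power = P(Z > 1.282 − δ) = Φ(0.703) = 0.7588.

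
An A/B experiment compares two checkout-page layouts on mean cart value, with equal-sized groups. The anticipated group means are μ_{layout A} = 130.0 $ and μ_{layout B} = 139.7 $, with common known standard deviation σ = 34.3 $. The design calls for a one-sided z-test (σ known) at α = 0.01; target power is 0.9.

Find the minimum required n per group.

Standardized effect: d = |μ_{layout A} − μ_{layout B}| / σ = |130.0 − 139.7| / 34.3 = 0.2828
Set Φ(δ − 2.326) = 0.9; then δ − 2.326 = Φ⁻¹(0.9) = 1.282, giving δ = 3.608.
δ = d·√(n/2) ⇒ n = 2(δ/d)² = 2 × (3.608 / 0.2828)² = 325.52.
Rounding up, n = 326 per group.

n = 326 per group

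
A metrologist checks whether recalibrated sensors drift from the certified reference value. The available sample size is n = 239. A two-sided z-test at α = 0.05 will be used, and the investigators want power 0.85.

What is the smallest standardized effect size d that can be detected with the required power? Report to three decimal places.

Required noncentrality: δ = z_{0.025} + z_{0.15} = 1.960 + 1.036 = 2.996.
(The second rejection-region term Φ(−δ − z_{α/2}) is negligible and dropped.)
δ = d·√n ⇒ d = δ/√n = 2.996/√239 = 0.1938.

d ≈ 0.194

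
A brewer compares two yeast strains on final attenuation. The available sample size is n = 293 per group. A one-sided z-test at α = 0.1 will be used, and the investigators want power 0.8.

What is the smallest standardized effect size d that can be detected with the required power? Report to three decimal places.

Required noncentrality: δ = z_{0.1} + z_{0.20} = 1.282 + 0.842 = 2.123.
δ = d·√(n/2) ⇒ d = δ/√(n/2) = 2.123/√(293/2) = 0.1754.

d ≈ 0.175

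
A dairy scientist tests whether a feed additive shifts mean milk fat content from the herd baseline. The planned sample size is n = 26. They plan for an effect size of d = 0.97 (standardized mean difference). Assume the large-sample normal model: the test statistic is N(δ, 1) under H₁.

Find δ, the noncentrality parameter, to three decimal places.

δ ≈ 4.946

The noncentrality parameter scales effect size by the design's sample-size factor: δ = d·√n = 0.97 × √26 = 4.9460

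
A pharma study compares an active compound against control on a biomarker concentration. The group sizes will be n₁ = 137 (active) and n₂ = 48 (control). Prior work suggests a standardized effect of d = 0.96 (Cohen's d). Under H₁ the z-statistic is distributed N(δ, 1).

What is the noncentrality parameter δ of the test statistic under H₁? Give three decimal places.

The noncentrality parameter scales effect size by the design's sample-size factor: δ = d / √(1/n₁ + 1/n₂) = 0.96 / √(1/137 + 1/48) = 5.7236

δ ≈ 5.724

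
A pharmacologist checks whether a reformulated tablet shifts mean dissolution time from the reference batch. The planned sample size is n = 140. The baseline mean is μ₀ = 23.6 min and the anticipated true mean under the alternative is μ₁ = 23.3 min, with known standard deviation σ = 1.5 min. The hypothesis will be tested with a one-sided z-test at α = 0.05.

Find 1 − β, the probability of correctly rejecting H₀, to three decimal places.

Power ≈ 0.765

Standardized effect: d = |μ₁ − μ₀| / σ = |23.3 − 23.6| / 1.5 = 0.2000
Noncentrality parameter: λ = d·√n = 0.2000 × √140 = 2.3664
Critical value for a one-sided test at α = 0.05: z_α = 1.645.
Power = Φ(λ − 1.645) = Φ(0.722) = 0.7647.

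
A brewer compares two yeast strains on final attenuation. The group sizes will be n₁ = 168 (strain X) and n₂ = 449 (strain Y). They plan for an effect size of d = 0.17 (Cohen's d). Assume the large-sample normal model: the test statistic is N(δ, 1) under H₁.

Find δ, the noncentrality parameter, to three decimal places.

δ ≈ 1.880

The noncentrality parameter scales effect size by the design's sample-size factor: δ = d / √(1/n₁ + 1/n₂) = 0.17 / √(1/168 + 1/449) = 1.8797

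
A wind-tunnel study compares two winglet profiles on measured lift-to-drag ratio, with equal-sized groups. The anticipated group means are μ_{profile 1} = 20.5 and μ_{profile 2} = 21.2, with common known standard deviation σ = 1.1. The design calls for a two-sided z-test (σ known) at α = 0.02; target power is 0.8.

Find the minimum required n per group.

n = 50 per group

Standardized effect: d = |μ_{profile 1} − μ_{profile 2}| / σ = |20.5 − 21.2| / 1.1 = 0.6364
Set Φ(δ − 2.326) = 0.8; then δ − 2.326 = Φ⁻¹(0.8) = 0.842, giving δ = 3.168.
(The Φ(−δ − z_{α/2}) term is vanishingly small for δ > 0 and is dropped in the standard sample-size formula.)
δ = d·√(n/2) ⇒ n = 2(δ/d)² = 2 × (3.168 / 0.6364)² = 49.57.
Round up to the next whole unit.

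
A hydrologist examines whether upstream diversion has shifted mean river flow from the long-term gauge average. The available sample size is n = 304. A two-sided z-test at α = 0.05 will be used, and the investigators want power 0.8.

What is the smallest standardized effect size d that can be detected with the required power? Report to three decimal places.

Need Φ(δ − 1.960) = 0.8, so δ = 1.960 + 0.842 = 2.802.
(Lower-tail contribution to power is negligible for δ > 0.)
δ = d·√n ⇒ d = δ/√n = 2.802/√304 = 0.1607.

d ≈ 0.161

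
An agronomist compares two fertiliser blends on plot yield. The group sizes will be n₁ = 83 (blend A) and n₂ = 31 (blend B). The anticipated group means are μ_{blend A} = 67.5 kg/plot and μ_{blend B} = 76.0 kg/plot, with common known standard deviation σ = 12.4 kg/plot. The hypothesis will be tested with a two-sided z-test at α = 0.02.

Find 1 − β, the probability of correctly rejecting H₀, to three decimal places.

Power ≈ 0.824

Standardized effect: d = |μ_{blend A} − μ_{blend B}| / σ = |67.5 − 76.0| / 12.4 = 0.6855
Noncentrality parameter: δ = d / √(1/n₁ + 1/n₂) = 0.6855 / √(1/83 + 1/31) = 3.2566
Critical value for a two-sided test at α = 0.02: z_{α/2} = 2.326.
Power = Φ(δ − 2.326) + Φ(−δ − 2.326) = Φ(0.930) + Φ(-5.583) = 0.8239 + 0.0000 = 0.8239.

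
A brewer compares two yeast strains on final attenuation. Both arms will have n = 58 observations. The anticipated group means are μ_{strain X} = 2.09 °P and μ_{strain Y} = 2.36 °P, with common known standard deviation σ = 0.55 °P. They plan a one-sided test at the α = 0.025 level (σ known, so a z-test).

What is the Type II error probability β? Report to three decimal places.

Standardized effect: d = |μ_{strain X} − μ_{strain Y}| / σ = |2.09 − 2.36| / 0.55 = 0.4909
Noncentrality parameter: δ = d·√(n/2) = 0.4909 × √(58/2) = 2.6436
Critical value for a one-sided test at α = 0.025: z_α = 1.960.
Power = P(Z > 1.960 − δ) = Φ(0.684) = 0.7529.
Type II error: β = 1 − power = 1 − 0.7529 = 0.2471.

β ≈ 0.247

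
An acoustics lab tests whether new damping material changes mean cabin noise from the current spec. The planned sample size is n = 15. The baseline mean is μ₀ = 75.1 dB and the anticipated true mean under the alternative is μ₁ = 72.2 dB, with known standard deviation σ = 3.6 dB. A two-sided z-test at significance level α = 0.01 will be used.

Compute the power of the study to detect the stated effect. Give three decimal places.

Power ≈ 0.707

Standardized effect: d = |μ₁ − μ₀| / σ = |72.2 − 75.1| / 3.6 = 0.8056
Noncentrality parameter: δ = d·√n = 0.8056 × √15 = 3.1199
Critical value for a two-sided test at α = 0.01: z_{α/2} = 2.576.
Power = Φ(δ − 2.576) + Φ(−δ − 2.576) = Φ(0.544) + Φ(-5.696) = 0.7068 + 0.0000 = 0.7068.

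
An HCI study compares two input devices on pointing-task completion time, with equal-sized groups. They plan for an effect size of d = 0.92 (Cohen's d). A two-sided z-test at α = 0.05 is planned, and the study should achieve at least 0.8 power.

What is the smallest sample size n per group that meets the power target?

Set Φ(δ − 1.960) = 0.8; then δ − 1.960 = Φ⁻¹(0.8) = 0.842, giving δ = 2.802.
(The Φ(−δ − z_{α/2}) term is vanishingly small for δ > 0 and is dropped in the standard sample-size formula.)
δ = d·√(n/2) ⇒ n = 2(δ/d)² = 2 × (2.802 / 0.92)² = 18.55.
Rounding up, n = 19 per group.

n = 19 per group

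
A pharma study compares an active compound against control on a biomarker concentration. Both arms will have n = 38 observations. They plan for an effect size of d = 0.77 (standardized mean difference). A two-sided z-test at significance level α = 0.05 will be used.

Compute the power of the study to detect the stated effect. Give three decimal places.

Noncentrality parameter: δ = d·√(n/2) = 0.77 × √(38/2) = 3.3564
Two-sided α = 0.05 → critical value z_{0.025} = 1.960.
Power = Φ(δ − 1.960) + Φ(−δ − 1.960) = Φ(1.396) + Φ(-5.316) = 0.9187 + 0.0000 = 0.9187.

Power ≈ 0.919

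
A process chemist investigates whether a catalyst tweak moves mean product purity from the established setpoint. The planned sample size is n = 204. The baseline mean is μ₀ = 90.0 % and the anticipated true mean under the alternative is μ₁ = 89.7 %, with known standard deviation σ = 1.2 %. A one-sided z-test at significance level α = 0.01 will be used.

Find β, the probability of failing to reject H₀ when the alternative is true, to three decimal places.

Standardized effect: d = |μ₁ − μ₀| / σ = |89.7 − 90.0| / 1.2 = 0.2500
Noncentrality parameter: δ = d·√n = 0.2500 × √204 = 3.5707
One-sided α = 0.01 → critical value z_{0.01} = 2.326.
Power = Φ(δ − 2.326) = Φ(1.244) = 0.8933.
Type II error: β = 1 − power = 1 − 0.8933 = 0.1067.

β ≈ 0.107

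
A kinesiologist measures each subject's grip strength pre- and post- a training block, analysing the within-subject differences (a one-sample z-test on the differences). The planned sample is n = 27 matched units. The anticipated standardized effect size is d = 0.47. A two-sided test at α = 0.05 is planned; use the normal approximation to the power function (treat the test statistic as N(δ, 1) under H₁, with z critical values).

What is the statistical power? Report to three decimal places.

Power ≈ 0.685

Noncentrality parameter: δ = d·√n = 0.47 × √27 = 2.4422
Two-sided α = 0.05 → critical value z_{0.025} = 1.960.
Power = Φ(δ − 1.960) + Φ(−δ − 1.960) = Φ(0.482) + Φ(-4.402) = 0.6852 + 0.0000 = 0.6852.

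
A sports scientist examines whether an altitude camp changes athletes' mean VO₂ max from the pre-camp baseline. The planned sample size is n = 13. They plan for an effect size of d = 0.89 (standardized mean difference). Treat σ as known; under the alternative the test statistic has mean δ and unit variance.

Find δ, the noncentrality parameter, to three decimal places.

δ ≈ 3.209

The noncentrality parameter scales effect size by the design's sample-size factor: δ = d·√n = 0.89 × √13 = 3.2089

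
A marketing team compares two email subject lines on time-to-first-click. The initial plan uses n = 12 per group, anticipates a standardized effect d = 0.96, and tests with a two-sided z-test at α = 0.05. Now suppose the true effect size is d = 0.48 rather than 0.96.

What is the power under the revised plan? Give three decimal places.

Power ≈ 0.217

With d = 0.48: δ = d·√(n/2) = 0.48 × √(12/2) = 1.1758. Critical value z_{0.025} = 1.960.
Revised power = Φ(δ − 1.960) + Φ(−δ − 1.960) = Φ(-0.784) + Φ(-3.136) = 0.2165 + 0.0009 = 0.2173.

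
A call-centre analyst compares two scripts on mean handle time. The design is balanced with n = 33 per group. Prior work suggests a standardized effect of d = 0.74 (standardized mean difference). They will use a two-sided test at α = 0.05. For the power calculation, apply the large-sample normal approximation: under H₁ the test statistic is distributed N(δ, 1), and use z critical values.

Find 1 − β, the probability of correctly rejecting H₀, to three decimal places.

Power ≈ 0.852

Noncentrality parameter: δ = d·√(n/2) = 0.74 × √(33/2) = 3.0059
Two-sided α = 0.05 → critical value z_{0.025} = 1.960.
Power = Φ(δ − 1.960) + Φ(−δ − 1.960) = Φ(1.046) + Φ(-4.966) = 0.8522 + 0.0000 = 0.8522.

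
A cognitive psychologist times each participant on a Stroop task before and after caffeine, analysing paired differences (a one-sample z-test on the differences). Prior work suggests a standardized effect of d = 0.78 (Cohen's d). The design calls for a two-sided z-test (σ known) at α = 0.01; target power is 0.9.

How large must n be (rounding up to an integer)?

n = 25

For power 0.9 need Φ(δ − z_{0.005}) = 0.9, so δ = z_{0.005} + z_{0.10} = 2.576 + 1.282 = 3.857.
(For δ > 0 the lower-tail rejection region contributes negligibly to power, so the one-term inversion is standard.)
δ = d·√n ⇒ n = (δ/d)² = (3.857 / 0.78)² = 24.46.
Rounding up, n = 25.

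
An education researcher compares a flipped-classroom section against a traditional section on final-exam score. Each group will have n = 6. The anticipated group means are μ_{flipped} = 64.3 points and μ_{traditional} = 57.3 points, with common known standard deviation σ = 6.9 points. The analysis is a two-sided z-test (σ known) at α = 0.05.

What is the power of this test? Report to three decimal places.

Standardized effect: d = |μ_{flipped} − μ_{traditional}| / σ = |64.3 − 57.3| / 6.9 = 1.0145
Noncentrality parameter: δ = d·√(n/2) = 1.0145 × √(6/2) = 1.7572
Critical value for a two-sided test at α = 0.05: z_{α/2} = 1.960.
Power = Φ(δ − 1.960) + Φ(−δ − 1.960) = Φ(-0.203) + Φ(-3.717) = 0.4196 + 0.0001 = 0.4197.

Power ≈ 0.420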